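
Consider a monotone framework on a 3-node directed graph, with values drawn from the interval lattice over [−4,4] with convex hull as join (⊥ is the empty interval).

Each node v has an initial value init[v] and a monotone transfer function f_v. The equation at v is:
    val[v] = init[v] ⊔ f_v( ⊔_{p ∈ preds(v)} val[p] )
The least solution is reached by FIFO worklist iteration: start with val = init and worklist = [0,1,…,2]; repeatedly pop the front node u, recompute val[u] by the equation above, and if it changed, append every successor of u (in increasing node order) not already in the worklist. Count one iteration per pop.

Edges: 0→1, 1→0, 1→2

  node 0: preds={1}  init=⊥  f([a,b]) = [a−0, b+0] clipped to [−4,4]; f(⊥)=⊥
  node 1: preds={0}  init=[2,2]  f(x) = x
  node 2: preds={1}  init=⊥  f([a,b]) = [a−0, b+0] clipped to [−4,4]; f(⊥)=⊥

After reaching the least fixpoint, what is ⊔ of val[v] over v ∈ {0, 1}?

Iteration log — 3 steps:
  step 1. node 0  ⊔preds=[2,2]  new=[2,2]  old=⊥  +wl: 
  step 2. node 1  ⊔preds=[2,2]  new=[2,2]  stable
  step 3. node 2  ⊔preds=[2,2]  new=[2,2]  old=⊥  +wl: 

Least fixpoint reached:
  node 0: [2,2]
  node 1: [2,2]
  node 2: [2,2]

[2,2]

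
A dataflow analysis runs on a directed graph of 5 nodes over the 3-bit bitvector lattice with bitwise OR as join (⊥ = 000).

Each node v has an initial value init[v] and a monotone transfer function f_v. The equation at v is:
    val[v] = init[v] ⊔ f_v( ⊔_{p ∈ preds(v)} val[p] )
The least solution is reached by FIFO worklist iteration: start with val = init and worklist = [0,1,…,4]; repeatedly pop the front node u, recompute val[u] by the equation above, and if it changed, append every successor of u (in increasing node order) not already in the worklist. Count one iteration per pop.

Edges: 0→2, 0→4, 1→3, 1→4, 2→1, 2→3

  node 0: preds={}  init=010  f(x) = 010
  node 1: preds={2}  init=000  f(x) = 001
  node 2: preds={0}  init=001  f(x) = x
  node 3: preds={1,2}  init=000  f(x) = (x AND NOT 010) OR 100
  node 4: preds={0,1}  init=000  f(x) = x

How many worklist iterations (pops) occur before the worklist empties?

6

Iteration log — 6 steps:
  step 1. node 0  ⊔preds=000  new=010  stable
  step 2. node 1  ⊔preds=001  new=001  old=000  +wl: 
  step 3. node 2  ⊔preds=010  new=011  old=001  +wl: 1
  step 4. node 3  ⊔preds=011  new=101  old=000  +wl: 
  step 5. node 4  ⊔preds=011  new=011  old=000  +wl: 
  step 6. node 1  ⊔preds=011  new=001  stable

Least fixpoint reached:
  node 0: 010
  node 1: 001
  node 2: 011
  node 3: 101
  node 4: 011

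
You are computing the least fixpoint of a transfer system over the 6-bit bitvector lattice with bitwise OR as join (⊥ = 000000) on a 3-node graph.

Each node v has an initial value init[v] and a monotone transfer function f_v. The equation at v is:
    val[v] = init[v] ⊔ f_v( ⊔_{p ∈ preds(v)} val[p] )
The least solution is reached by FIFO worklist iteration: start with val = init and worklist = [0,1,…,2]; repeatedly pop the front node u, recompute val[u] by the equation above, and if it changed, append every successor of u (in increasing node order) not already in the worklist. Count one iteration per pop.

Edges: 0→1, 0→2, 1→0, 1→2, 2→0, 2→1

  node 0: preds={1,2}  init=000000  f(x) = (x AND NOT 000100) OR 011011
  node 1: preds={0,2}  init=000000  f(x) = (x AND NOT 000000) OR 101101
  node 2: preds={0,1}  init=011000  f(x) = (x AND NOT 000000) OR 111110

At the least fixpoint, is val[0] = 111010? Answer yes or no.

no

Worklist (6 pops):
  #1 pop 0: in=011000 → 011011 (was 000000); enqueue []
  #2 pop 1: in=011011 → 111111 (was 000000); enqueue [0]
  #3 pop 2: in=111111 → 111111 (was 011000); enqueue [1]
  #4 pop 0: in=111111 → 111011 (was 011011); enqueue [2]
  #5 pop 1: in=111111 → 111111 (no change)
  #6 pop 2: in=111111 → 111111 (no change)

Fixpoint:
  val[0] = 111011
  val[1] = 111111
  val[2] = 111111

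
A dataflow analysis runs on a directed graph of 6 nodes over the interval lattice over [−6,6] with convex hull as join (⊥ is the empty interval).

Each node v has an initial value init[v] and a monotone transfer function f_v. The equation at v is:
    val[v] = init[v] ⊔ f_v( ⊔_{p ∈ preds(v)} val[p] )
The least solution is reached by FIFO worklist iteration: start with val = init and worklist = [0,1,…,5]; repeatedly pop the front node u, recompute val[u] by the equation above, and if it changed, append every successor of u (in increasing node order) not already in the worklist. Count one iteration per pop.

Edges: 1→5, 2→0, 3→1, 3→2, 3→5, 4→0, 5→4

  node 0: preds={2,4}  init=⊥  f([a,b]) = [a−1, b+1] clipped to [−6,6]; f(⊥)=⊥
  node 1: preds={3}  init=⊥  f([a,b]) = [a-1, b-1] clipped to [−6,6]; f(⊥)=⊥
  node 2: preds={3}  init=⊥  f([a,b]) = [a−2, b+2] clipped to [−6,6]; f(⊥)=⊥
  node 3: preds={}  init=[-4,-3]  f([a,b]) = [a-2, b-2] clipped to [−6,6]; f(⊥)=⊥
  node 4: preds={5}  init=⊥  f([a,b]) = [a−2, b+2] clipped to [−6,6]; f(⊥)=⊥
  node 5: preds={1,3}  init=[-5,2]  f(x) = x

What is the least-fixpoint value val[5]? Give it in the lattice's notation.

[-5,2]

Iteration log — 7 steps:
  step 1. node 0  ⊔preds=⊥  new=⊥  stable
  step 2. node 1  ⊔preds=[-4,-3]  new=[-5,-4]  old=⊥  +wl: 
  step 3. node 2  ⊔preds=[-4,-3]  new=[-6,-1]  old=⊥  +wl: 0
  step 4. node 3  ⊔preds=⊥  new=[-4,-3]  stable
  step 5. node 4  ⊔preds=[-5,2]  new=[-6,4]  old=⊥  +wl: 
  step 6. node 5  ⊔preds=[-5,-3]  new=[-5,2]  stable
  step 7. node 0  ⊔preds=[-6,4]  new=[-6,5]  old=⊥  +wl: 

Least fixpoint reached:
  node 0: [-6,5]
  node 1: [-5,-4]
  node 2: [-6,-1]
  node 3: [-4,-3]
  node 4: [-6,4]
  node 5: [-5,2]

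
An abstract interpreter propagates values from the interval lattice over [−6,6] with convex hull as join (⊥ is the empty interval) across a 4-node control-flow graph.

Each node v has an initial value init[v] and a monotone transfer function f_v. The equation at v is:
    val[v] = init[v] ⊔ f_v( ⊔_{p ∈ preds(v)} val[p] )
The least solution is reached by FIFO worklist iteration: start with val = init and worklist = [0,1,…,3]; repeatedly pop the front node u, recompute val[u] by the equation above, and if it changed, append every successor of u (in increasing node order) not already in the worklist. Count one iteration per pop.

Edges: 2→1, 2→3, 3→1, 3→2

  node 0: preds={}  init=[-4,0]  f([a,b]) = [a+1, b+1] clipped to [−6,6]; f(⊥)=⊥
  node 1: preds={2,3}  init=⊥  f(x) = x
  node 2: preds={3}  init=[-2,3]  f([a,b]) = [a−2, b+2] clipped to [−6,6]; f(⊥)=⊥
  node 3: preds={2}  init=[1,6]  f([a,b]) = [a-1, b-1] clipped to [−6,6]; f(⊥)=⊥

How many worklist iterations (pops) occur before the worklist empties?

12

Trace (12 dequeues):
  [1] u=0 | in ⊥ | out [-4,0] | ==
  [2] u=1 | in [-2,6] | out [-2,6] | prev ⊥ | push {}
  [3] u=2 | in [1,6] | out [-2,6] | prev [-2,3] | push {1}
  [4] u=3 | in [-2,6] | out [-3,6] | prev [1,6] | push {2}
  [5] u=1 | in [-3,6] | out [-3,6] | prev [-2,6] | push {}
  [6] u=2 | in [-3,6] | out [-5,6] | prev [-2,6] | push {1,3}
  [7] u=1 | in [-5,6] | out [-5,6] | prev [-3,6] | push {}
  [8] u=3 | in [-5,6] | out [-6,6] | prev [-3,6] | push {1,2}
  [9] u=1 | in [-6,6] | out [-6,6] | prev [-5,6] | push {}
  [10] u=2 | in [-6,6] | out [-6,6] | prev [-5,6] | push {1,3}
  [11] u=1 | in [-6,6] | out [-6,6] | ==
  [12] u=3 | in [-6,6] | out [-6,6] | ==

Converged values:
  [0] [-4,0]
  [1] [-6,6]
  [2] [-6,6]
  [3] [-6,6]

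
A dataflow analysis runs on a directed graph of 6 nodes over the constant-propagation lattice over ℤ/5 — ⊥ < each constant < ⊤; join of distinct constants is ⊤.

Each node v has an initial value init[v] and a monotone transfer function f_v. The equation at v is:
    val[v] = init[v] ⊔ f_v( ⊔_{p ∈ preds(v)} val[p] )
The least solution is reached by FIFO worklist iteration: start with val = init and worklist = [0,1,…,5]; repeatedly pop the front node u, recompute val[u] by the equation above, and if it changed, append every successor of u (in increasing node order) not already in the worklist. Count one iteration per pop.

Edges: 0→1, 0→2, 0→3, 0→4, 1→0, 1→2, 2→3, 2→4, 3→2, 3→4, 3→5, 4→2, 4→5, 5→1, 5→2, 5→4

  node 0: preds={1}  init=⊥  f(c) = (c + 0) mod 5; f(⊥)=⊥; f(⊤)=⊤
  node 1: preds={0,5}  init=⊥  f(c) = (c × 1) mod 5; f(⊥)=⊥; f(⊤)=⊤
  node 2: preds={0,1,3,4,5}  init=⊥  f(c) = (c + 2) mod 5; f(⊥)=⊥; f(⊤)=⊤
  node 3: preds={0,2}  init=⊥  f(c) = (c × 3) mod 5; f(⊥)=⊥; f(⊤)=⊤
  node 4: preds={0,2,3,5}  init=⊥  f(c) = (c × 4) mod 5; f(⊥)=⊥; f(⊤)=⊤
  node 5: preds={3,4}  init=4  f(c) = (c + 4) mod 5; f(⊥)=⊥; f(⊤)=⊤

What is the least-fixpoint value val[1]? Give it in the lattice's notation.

Worklist (17 pops):
  #1 pop 0: in=⊥ → ⊥ (no change)
  #2 pop 1: in=4 → 4 (was ⊥); enqueue [0]
  #3 pop 2: in=4 → 1 (was ⊥); enqueue []
  #4 pop 3: in=1 → 3 (was ⊥); enqueue [2]
  #5 pop 4: in=⊤ → ⊤ (was ⊥); enqueue []
  #6 pop 5: in=⊤ → ⊤ (was 4); enqueue [1,4]
  #7 pop 0: in=4 → 4 (was ⊥); enqueue [3]
  #8 pop 2: in=⊤ → ⊤ (was 1); enqueue []
  #9 pop 1: in=⊤ → ⊤ (was 4); enqueue [0,2]
  #10 pop 4: in=⊤ → ⊤ (no change)
  #11 pop 3: in=⊤ → ⊤ (was 3); enqueue [4,5]
  #12 pop 0: in=⊤ → ⊤ (was 4); enqueue [1,3]
  #13 pop 2: in=⊤ → ⊤ (no change)
  #14 pop 4: in=⊤ → ⊤ (no change)
  #15 pop 5: in=⊤ → ⊤ (no change)
  #16 pop 1: in=⊤ → ⊤ (no change)
  #17 pop 3: in=⊤ → ⊤ (no change)

Fixpoint:
  val[0] = ⊤
  val[1] = ⊤
  val[2] = ⊤
  val[3] = ⊤
  val[4] = ⊤
  val[5] = ⊤

⊤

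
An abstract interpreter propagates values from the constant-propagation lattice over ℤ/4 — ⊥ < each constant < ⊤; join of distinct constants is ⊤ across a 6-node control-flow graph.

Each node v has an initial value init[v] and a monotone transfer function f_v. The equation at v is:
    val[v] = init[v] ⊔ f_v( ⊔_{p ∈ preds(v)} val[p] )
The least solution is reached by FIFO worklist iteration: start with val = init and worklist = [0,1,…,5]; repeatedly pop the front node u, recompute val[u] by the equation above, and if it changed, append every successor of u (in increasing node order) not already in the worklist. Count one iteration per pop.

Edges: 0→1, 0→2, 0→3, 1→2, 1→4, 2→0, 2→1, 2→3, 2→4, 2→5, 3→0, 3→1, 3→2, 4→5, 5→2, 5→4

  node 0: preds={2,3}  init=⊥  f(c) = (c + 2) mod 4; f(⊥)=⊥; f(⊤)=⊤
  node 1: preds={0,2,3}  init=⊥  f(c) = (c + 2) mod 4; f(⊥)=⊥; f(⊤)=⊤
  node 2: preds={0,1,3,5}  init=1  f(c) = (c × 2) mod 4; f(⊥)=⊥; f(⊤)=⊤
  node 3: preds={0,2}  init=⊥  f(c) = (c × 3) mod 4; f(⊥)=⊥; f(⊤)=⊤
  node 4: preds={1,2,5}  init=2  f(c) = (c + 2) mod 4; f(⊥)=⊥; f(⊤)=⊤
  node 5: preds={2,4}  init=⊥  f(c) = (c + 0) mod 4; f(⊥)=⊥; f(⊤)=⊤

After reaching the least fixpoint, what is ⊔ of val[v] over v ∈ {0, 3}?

⊤

Trace (11 dequeues):
  [1] u=0 | in 1 | out 3 | prev ⊥ | push {}
  [2] u=1 | in ⊤ | out ⊤ | prev ⊥ | push {}
  [3] u=2 | in ⊤ | out ⊤ | prev 1 | push {0,1}
  [4] u=3 | in ⊤ | out ⊤ | prev ⊥ | push {2}
  [5] u=4 | in ⊤ | out ⊤ | prev 2 | push {}
  [6] u=5 | in ⊤ | out ⊤ | prev ⊥ | push {4}
  [7] u=0 | in ⊤ | out ⊤ | prev 3 | push {3}
  [8] u=1 | in ⊤ | out ⊤ | ==
  [9] u=2 | in ⊤ | out ⊤ | ==
  [10] u=4 | in ⊤ | out ⊤ | ==
  [11] u=3 | in ⊤ | out ⊤ | ==

Converged values:
  [0] ⊤
  [1] ⊤
  [2] ⊤
  [3] ⊤
  [4] ⊤
  [5] ⊤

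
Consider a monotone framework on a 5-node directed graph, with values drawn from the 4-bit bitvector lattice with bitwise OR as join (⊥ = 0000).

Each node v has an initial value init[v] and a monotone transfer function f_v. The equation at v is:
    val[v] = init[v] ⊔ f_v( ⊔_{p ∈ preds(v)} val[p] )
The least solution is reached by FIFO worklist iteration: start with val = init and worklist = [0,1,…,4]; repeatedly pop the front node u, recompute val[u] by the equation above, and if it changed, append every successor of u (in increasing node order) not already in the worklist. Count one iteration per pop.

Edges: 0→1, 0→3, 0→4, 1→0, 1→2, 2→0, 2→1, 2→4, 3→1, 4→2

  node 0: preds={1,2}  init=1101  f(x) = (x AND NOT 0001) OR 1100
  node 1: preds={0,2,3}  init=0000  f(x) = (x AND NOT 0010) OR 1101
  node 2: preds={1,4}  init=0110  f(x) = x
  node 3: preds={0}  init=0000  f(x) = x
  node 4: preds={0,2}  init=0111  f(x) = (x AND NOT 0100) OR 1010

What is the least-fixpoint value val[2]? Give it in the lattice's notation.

1111

Worklist (8 pops):
  #1 pop 0: in=0110 → 1111 (was 1101); enqueue []
  #2 pop 1: in=1111 → 1101 (was 0000); enqueue [0]
  #3 pop 2: in=1111 → 1111 (was 0110); enqueue [1]
  #4 pop 3: in=1111 → 1111 (was 0000); enqueue []
  #5 pop 4: in=1111 → 1111 (was 0111); enqueue [2]
  #6 pop 0: in=1111 → 1111 (no change)
  #7 pop 1: in=1111 → 1101 (no change)
  #8 pop 2: in=1111 → 1111 (no change)

Fixpoint:
  val[0] = 1111
  val[1] = 1101
  val[2] = 1111
  val[3] = 1111
  val[4] = 1111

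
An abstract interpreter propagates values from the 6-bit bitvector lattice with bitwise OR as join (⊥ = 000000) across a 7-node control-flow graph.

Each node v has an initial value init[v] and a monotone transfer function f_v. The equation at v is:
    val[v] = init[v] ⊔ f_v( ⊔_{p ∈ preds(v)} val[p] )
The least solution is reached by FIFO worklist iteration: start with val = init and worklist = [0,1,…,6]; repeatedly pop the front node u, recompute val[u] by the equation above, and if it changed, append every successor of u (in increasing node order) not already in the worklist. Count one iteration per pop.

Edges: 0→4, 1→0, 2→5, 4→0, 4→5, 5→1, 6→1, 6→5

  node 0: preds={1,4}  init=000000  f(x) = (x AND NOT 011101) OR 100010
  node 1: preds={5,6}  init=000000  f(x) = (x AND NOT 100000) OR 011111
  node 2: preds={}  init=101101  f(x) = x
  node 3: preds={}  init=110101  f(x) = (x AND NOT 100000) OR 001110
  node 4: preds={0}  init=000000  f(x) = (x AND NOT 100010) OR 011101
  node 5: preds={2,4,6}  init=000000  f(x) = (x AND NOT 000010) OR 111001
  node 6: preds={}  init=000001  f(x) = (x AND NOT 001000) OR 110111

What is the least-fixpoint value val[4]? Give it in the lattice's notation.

011101

Trace (10 dequeues):
  [1] u=0 | in 000000 | out 100010 | prev 000000 | push {}
  [2] u=1 | in 000001 | out 011111 | prev 000000 | push {0}
  [3] u=2 | in 000000 | out 101101 | ==
  [4] u=3 | in 000000 | out 111111 | prev 110101 | push {}
  [5] u=4 | in 100010 | out 011101 | prev 000000 | push {}
  [6] u=5 | in 111101 | out 111101 | prev 000000 | push {1}
  [7] u=6 | in 000000 | out 110111 | prev 000001 | push {5}
  [8] u=0 | in 011111 | out 100010 | ==
  [9] u=1 | in 111111 | out 011111 | ==
  [10] u=5 | in 111111 | out 111101 | ==

Converged values:
  [0] 100010
  [1] 011111
  [2] 101101
  [3] 111111
  [4] 011101
  [5] 111101
  [6] 110111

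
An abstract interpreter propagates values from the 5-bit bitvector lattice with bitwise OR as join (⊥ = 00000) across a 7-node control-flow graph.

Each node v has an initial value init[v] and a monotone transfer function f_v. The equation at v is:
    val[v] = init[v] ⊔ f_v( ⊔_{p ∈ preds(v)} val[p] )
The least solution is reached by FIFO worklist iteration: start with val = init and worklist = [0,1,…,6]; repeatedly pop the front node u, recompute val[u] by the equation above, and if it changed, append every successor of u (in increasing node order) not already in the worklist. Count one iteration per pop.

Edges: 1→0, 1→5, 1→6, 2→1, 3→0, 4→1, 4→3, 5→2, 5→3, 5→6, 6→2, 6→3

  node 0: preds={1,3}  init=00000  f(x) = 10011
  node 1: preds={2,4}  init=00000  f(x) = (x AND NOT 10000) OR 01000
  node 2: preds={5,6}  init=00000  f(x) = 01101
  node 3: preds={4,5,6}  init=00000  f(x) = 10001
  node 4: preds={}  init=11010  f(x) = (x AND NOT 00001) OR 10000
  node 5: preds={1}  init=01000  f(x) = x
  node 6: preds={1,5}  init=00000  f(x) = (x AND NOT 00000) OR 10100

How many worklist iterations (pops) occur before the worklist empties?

16

Iteration log — 16 steps:
  step 1. node 0  ⊔preds=00000  new=10011  old=00000  +wl: 
  step 2. node 1  ⊔preds=11010  new=01010  old=00000  +wl: 0
  step 3. node 2  ⊔preds=01000  new=01101  old=00000  +wl: 1
  step 4. node 3  ⊔preds=11010  new=10001  old=00000  +wl: 
  step 5. node 4  ⊔preds=00000  new=11010  stable
  step 6. node 5  ⊔preds=01010  new=01010  old=01000  +wl: 2,3
  step 7. node 6  ⊔preds=01010  new=11110  old=00000  +wl: 
  step 8. node 0  ⊔preds=11011  new=10011  stable
  step 9. node 1  ⊔preds=11111  new=01111  old=01010  +wl: 0,5,6
  step 10. node 2  ⊔preds=11110  new=01101  stable
  step 11. node 3  ⊔preds=11110  new=10001  stable
  step 12. node 0  ⊔preds=11111  new=10011  stable
  step 13. node 5  ⊔preds=01111  new=01111  old=01010  +wl: 2,3
  step 14. node 6  ⊔preds=01111  new=11111  old=11110  +wl: 
  step 15. node 2  ⊔preds=11111  new=01101  stable
  step 16. node 3  ⊔preds=11111  new=10001  stable

Least fixpoint reached:
  node 0: 10011
  node 1: 01111
  node 2: 01101
  node 3: 10001
  node 4: 11010
  node 5: 01111
  node 6: 11111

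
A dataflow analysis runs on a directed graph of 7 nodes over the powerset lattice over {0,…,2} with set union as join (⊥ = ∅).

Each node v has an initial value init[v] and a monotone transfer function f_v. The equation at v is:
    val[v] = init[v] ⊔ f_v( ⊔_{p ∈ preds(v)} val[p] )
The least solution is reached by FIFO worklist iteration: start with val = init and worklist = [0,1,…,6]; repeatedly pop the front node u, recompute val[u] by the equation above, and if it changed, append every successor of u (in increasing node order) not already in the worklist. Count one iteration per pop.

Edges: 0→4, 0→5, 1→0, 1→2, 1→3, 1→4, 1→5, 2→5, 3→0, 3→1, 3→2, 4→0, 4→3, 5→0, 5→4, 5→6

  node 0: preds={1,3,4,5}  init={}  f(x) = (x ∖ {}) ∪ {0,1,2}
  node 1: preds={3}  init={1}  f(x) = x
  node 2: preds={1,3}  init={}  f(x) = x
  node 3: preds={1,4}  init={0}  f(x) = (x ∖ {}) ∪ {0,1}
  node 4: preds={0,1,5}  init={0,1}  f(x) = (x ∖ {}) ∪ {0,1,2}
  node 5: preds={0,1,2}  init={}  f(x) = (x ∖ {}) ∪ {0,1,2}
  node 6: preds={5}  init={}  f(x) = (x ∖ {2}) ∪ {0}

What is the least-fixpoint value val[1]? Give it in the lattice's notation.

Iteration log — 19 steps:
  step 1. node 0  ⊔preds={0,1}  new={0,1,2}  old={}  +wl: 
  step 2. node 1  ⊔preds={0}  new={0,1}  old={1}  +wl: 0
  step 3. node 2  ⊔preds={0,1}  new={0,1}  old={}  +wl: 
  step 4. node 3  ⊔preds={0,1}  new={0,1}  old={0}  +wl: 1,2
  step 5. node 4  ⊔preds={0,1,2}  new={0,1,2}  old={0,1}  +wl: 3
  step 6. node 5  ⊔preds={0,1,2}  new={0,1,2}  old={}  +wl: 4
  step 7. node 6  ⊔preds={0,1,2}  new={0,1}  old={}  +wl: 
  step 8. node 0  ⊔preds={0,1,2}  new={0,1,2}  stable
  step 9. node 1  ⊔preds={0,1}  new={0,1}  stable
  step 10. node 2  ⊔preds={0,1}  new={0,1}  stable
  step 11. node 3  ⊔preds={0,1,2}  new={0,1,2}  old={0,1}  +wl: 0,1,2
  step 12. node 4  ⊔preds={0,1,2}  new={0,1,2}  stable
  step 13. node 0  ⊔preds={0,1,2}  new={0,1,2}  stable
  step 14. node 1  ⊔preds={0,1,2}  new={0,1,2}  old={0,1}  +wl: 0,3,4,5
  step 15. node 2  ⊔preds={0,1,2}  new={0,1,2}  old={0,1}  +wl: 
  step 16. node 0  ⊔preds={0,1,2}  new={0,1,2}  stable
  step 17. node 3  ⊔preds={0,1,2}  new={0,1,2}  stable
  step 18. node 4  ⊔preds={0,1,2}  new={0,1,2}  stable
  step 19. node 5  ⊔preds={0,1,2}  new={0,1,2}  stable

Least fixpoint reached:
  node 0: {0,1,2}
  node 1: {0,1,2}
  node 2: {0,1,2}
  node 3: {0,1,2}
  node 4: {0,1,2}
  node 5: {0,1,2}
  node 6: {0,1}

{0,1,2}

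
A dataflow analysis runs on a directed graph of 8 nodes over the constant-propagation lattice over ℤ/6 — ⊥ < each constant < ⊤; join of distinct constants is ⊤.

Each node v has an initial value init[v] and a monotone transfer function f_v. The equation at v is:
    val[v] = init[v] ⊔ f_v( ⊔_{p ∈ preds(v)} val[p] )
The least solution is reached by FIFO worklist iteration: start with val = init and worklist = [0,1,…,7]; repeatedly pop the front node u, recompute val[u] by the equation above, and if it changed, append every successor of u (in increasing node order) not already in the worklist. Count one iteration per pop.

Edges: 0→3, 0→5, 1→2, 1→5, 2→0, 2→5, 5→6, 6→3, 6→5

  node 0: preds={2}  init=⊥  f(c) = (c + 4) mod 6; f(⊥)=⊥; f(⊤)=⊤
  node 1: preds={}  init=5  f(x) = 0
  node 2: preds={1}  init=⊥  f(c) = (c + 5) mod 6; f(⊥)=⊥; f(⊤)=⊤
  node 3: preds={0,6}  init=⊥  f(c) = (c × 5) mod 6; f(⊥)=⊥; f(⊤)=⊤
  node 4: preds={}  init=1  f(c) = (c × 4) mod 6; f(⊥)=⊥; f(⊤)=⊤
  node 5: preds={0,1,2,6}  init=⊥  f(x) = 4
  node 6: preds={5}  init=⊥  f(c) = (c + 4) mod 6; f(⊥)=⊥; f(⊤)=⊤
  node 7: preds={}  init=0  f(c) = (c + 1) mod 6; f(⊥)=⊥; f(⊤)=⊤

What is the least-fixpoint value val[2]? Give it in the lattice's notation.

⊤

Trace (11 dequeues):
  [1] u=0 | in ⊥ | out ⊥ | ==
  [2] u=1 | in ⊥ | out ⊤ | prev 5 | push {}
  [3] u=2 | in ⊤ | out ⊤ | prev ⊥ | push {0}
  [4] u=3 | in ⊥ | out ⊥ | ==
  [5] u=4 | in ⊥ | out 1 | ==
  [6] u=5 | in ⊤ | out 4 | prev ⊥ | push {}
  [7] u=6 | in 4 | out 2 | prev ⊥ | push {3,5}
  [8] u=7 | in ⊥ | out 0 | ==
  [9] u=0 | in ⊤ | out ⊤ | prev ⊥ | push {}
  [10] u=3 | in ⊤ | out ⊤ | prev ⊥ | push {}
  [11] u=5 | in ⊤ | out 4 | ==

Converged values:
  [0] ⊤
  [1] ⊤
  [2] ⊤
  [3] ⊤
  [4] 1
  [5] 4
  [6] 2
  [7] 0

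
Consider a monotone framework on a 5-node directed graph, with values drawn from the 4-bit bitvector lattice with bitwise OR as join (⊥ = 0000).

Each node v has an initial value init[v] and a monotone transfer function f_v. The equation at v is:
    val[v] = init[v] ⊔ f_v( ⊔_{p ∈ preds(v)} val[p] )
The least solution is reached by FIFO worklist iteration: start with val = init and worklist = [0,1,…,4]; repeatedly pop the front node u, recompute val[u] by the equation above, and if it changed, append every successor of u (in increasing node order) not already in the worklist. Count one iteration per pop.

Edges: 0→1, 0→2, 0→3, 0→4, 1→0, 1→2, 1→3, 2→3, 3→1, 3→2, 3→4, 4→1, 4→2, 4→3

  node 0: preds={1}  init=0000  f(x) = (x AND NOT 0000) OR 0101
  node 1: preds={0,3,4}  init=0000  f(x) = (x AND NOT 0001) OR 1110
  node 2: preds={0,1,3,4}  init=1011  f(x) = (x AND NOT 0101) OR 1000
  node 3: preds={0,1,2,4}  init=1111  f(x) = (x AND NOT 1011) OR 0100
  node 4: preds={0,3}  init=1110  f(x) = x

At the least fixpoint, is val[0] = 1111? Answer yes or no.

yes

Worklist (10 pops):
  #1 pop 0: in=0000 → 0101 (was 0000); enqueue []
  #2 pop 1: in=1111 → 1110 (was 0000); enqueue [0]
  #3 pop 2: in=1111 → 1011 (no change)
  #4 pop 3: in=1111 → 1111 (no change)
  #5 pop 4: in=1111 → 1111 (was 1110); enqueue [1,2,3]
  #6 pop 0: in=1110 → 1111 (was 0101); enqueue [4]
  #7 pop 1: in=1111 → 1110 (no change)
  #8 pop 2: in=1111 → 1011 (no change)
  #9 pop 3: in=1111 → 1111 (no change)
  #10 pop 4: in=1111 → 1111 (no change)

Fixpoint:
  val[0] = 1111
  val[1] = 1110
  val[2] = 1011
  val[3] = 1111
  val[4] = 1111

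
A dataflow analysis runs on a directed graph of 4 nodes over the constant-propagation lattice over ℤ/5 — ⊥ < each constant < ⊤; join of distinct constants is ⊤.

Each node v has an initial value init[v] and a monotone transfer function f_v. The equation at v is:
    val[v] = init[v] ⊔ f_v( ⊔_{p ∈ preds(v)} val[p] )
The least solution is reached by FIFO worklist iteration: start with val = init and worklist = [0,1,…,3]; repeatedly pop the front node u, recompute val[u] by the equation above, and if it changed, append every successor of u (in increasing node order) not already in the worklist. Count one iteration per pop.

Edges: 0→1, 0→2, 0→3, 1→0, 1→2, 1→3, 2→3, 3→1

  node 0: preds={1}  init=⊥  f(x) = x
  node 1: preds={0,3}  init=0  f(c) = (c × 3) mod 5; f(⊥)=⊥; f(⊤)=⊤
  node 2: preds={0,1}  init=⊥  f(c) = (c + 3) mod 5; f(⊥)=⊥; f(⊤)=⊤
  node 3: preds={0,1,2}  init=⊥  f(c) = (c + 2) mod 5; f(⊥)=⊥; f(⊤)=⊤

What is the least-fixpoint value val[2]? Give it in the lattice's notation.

Trace (9 dequeues):
  [1] u=0 | in 0 | out 0 | prev ⊥ | push {}
  [2] u=1 | in 0 | out 0 | ==
  [3] u=2 | in 0 | out 3 | prev ⊥ | push {}
  [4] u=3 | in ⊤ | out ⊤ | prev ⊥ | push {1}
  [5] u=1 | in ⊤ | out ⊤ | prev 0 | push {0,2,3}
  [6] u=0 | in ⊤ | out ⊤ | prev 0 | push {1}
  [7] u=2 | in ⊤ | out ⊤ | prev 3 | push {}
  [8] u=3 | in ⊤ | out ⊤ | ==
  [9] u=1 | in ⊤ | out ⊤ | ==

Converged values:
  [0] ⊤
  [1] ⊤
  [2] ⊤
  [3] ⊤

⊤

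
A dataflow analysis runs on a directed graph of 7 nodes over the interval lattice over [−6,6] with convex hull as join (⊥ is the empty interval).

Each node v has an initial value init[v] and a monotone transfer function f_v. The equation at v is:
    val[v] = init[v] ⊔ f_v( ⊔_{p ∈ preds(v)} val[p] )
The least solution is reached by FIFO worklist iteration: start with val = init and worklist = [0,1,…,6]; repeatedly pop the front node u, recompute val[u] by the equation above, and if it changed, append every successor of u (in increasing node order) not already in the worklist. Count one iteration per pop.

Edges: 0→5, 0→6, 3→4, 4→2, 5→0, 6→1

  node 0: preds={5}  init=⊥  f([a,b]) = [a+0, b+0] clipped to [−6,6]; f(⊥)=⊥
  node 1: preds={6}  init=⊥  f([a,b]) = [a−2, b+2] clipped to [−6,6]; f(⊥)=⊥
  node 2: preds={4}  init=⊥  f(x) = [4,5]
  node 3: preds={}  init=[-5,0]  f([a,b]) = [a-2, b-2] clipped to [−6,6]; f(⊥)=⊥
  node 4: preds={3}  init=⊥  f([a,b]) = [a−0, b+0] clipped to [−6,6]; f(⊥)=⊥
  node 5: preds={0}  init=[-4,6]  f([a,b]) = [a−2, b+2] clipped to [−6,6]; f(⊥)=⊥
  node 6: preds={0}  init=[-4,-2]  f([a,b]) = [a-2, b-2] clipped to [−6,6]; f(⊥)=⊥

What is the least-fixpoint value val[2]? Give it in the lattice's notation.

[4,5]

Worklist (12 pops):
  #1 pop 0: in=[-4,6] → [-4,6] (was ⊥); enqueue []
  #2 pop 1: in=[-4,-2] → [-6,0] (was ⊥); enqueue []
  #3 pop 2: in=⊥ → [4,5] (was ⊥); enqueue []
  #4 pop 3: in=⊥ → [-5,0] (no change)
  #5 pop 4: in=[-5,0] → [-5,0] (was ⊥); enqueue [2]
  #6 pop 5: in=[-4,6] → [-6,6] (was [-4,6]); enqueue [0]
  #7 pop 6: in=[-4,6] → [-6,4] (was [-4,-2]); enqueue [1]
  #8 pop 2: in=[-5,0] → [4,5] (no change)
  #9 pop 0: in=[-6,6] → [-6,6] (was [-4,6]); enqueue [5,6]
  #10 pop 1: in=[-6,4] → [-6,6] (was [-6,0]); enqueue []
  #11 pop 5: in=[-6,6] → [-6,6] (no change)
  #12 pop 6: in=[-6,6] → [-6,4] (no change)

Fixpoint:
  val[0] = [-6,6]
  val[1] = [-6,6]
  val[2] = [4,5]
  val[3] = [-5,0]
  val[4] = [-5,0]
  val[5] = [-6,6]
  val[6] = [-6,4]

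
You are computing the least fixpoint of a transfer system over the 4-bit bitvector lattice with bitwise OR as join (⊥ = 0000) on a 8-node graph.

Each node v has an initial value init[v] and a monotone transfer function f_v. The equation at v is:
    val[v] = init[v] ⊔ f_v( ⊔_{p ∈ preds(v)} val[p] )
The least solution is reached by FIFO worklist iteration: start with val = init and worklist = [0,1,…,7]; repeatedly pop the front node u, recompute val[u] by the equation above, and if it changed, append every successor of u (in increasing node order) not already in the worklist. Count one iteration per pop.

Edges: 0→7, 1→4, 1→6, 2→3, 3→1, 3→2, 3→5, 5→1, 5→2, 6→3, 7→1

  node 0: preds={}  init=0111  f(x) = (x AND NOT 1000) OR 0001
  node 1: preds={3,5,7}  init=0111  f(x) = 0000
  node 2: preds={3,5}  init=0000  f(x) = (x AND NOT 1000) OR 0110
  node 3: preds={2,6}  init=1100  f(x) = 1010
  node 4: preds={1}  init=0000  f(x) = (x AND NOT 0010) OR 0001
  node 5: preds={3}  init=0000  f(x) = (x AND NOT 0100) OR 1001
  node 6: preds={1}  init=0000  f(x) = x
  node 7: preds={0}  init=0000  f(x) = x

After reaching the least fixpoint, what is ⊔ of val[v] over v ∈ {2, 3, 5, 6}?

Worklist (11 pops):
  #1 pop 0: in=0000 → 0111 (no change)
  #2 pop 1: in=1100 → 0111 (no change)
  #3 pop 2: in=1100 → 0110 (was 0000); enqueue []
  #4 pop 3: in=0110 → 1110 (was 1100); enqueue [1,2]
  #5 pop 4: in=0111 → 0101 (was 0000); enqueue []
  #6 pop 5: in=1110 → 1011 (was 0000); enqueue []
  #7 pop 6: in=0111 → 0111 (was 0000); enqueue [3]
  #8 pop 7: in=0111 → 0111 (was 0000); enqueue []
  #9 pop 1: in=1111 → 0111 (no change)
  #10 pop 2: in=1111 → 0111 (was 0110); enqueue []
  #11 pop 3: in=0111 → 1110 (no change)

Fixpoint:
  val[0] = 0111
  val[1] = 0111
  val[2] = 0111
  val[3] = 1110
  val[4] = 0101
  val[5] = 1011
  val[6] = 0111
  val[7] = 0111

1111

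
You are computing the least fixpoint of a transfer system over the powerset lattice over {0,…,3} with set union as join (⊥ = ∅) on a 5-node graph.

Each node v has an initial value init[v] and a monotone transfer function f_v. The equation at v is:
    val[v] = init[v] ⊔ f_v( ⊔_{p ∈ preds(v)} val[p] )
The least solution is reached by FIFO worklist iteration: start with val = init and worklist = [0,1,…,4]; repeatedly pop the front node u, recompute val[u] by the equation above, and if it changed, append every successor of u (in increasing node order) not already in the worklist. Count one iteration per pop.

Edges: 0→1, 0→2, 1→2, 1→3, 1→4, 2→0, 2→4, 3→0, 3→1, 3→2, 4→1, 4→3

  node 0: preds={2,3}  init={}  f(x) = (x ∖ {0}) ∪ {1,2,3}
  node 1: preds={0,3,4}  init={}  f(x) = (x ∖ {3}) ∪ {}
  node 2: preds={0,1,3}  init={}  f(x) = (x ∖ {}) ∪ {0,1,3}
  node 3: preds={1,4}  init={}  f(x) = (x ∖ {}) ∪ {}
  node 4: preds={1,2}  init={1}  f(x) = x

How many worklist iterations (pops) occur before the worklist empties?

13

Trace (13 dequeues):
  [1] u=0 | in {} | out {1,2,3} | prev {} | push {}
  [2] u=1 | in {1,2,3} | out {1,2} | prev {} | push {}
  [3] u=2 | in {1,2,3} | out {0,1,2,3} | prev {} | push {0}
  [4] u=3 | in {1,2} | out {1,2} | prev {} | push {1,2}
  [5] u=4 | in {0,1,2,3} | out {0,1,2,3} | prev {1} | push {3}
  [6] u=0 | in {0,1,2,3} | out {1,2,3} | ==
  [7] u=1 | in {0,1,2,3} | out {0,1,2} | prev {1,2} | push {4}
  [8] u=2 | in {0,1,2,3} | out {0,1,2,3} | ==
  [9] u=3 | in {0,1,2,3} | out {0,1,2,3} | prev {1,2} | push {0,1,2}
  [10] u=4 | in {0,1,2,3} | out {0,1,2,3} | ==
  [11] u=0 | in {0,1,2,3} | out {1,2,3} | ==
  [12] u=1 | in {0,1,2,3} | out {0,1,2} | ==
  [13] u=2 | in {0,1,2,3} | out {0,1,2,3} | ==

Converged values:
  [0] {1,2,3}
  [1] {0,1,2}
  [2] {0,1,2,3}
  [3] {0,1,2,3}
  [4] {0,1,2,3}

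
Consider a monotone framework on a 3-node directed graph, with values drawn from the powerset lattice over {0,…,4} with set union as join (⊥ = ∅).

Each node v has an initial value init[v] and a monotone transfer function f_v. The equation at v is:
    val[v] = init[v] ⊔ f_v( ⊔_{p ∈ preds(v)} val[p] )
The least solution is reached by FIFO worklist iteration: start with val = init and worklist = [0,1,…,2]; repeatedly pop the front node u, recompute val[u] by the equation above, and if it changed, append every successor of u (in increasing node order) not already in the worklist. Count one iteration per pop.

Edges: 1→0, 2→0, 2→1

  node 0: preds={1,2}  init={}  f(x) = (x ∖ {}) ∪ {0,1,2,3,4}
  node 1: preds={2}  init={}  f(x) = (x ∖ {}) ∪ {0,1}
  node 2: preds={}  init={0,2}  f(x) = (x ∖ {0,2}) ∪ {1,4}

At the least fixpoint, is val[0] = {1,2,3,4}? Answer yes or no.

Worklist (6 pops):
  #1 pop 0: in={0,2} → {0,1,2,3,4} (was {}); enqueue []
  #2 pop 1: in={0,2} → {0,1,2} (was {}); enqueue [0]
  #3 pop 2: in={} → {0,1,2,4} (was {0,2}); enqueue [1]
  #4 pop 0: in={0,1,2,4} → {0,1,2,3,4} (no change)
  #5 pop 1: in={0,1,2,4} → {0,1,2,4} (was {0,1,2}); enqueue [0]
  #6 pop 0: in={0,1,2,4} → {0,1,2,3,4} (no change)

Fixpoint:
  val[0] = {0,1,2,3,4}
  val[1] = {0,1,2,4}
  val[2] = {0,1,2,4}

no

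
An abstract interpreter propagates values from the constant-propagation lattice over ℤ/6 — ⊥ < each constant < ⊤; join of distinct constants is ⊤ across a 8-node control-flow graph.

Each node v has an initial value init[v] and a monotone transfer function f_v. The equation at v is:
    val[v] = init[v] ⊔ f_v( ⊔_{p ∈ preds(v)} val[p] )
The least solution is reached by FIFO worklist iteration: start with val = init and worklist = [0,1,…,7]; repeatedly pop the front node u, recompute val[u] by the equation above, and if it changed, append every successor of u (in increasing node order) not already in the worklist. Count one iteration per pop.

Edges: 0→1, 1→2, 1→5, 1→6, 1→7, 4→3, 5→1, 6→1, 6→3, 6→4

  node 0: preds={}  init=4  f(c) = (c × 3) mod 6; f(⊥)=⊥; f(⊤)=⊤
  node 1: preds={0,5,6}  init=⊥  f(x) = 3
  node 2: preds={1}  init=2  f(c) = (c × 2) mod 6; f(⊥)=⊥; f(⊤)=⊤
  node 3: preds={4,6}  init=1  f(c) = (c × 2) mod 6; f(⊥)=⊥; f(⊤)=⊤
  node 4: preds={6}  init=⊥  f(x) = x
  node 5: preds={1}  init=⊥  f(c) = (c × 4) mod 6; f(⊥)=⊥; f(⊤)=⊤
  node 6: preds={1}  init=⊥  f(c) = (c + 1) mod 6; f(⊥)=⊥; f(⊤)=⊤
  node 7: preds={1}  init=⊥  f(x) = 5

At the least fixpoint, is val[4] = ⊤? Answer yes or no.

Iteration log — 12 steps:
  step 1. node 0  ⊔preds=⊥  new=4  stable
  step 2. node 1  ⊔preds=4  new=3  old=⊥  +wl: 
  step 3. node 2  ⊔preds=3  new=⊤  old=2  +wl: 
  step 4. node 3  ⊔preds=⊥  new=1  stable
  step 5. node 4  ⊔preds=⊥  new=⊥  stable
  step 6. node 5  ⊔preds=3  new=0  old=⊥  +wl: 1
  step 7. node 6  ⊔preds=3  new=4  old=⊥  +wl: 3,4
  step 8. node 7  ⊔preds=3  new=5  old=⊥  +wl: 
  step 9. node 1  ⊔preds=⊤  new=3  stable
  step 10. node 3  ⊔preds=4  new=⊤  old=1  +wl: 
  step 11. node 4  ⊔preds=4  new=4  old=⊥  +wl: 3
  step 12. node 3  ⊔preds=4  new=⊤  stable

Least fixpoint reached:
  node 0: 4
  node 1: 3
  node 2: ⊤
  node 3: ⊤
  node 4: 4
  node 5: 0
  node 6: 4
  node 7: 5

no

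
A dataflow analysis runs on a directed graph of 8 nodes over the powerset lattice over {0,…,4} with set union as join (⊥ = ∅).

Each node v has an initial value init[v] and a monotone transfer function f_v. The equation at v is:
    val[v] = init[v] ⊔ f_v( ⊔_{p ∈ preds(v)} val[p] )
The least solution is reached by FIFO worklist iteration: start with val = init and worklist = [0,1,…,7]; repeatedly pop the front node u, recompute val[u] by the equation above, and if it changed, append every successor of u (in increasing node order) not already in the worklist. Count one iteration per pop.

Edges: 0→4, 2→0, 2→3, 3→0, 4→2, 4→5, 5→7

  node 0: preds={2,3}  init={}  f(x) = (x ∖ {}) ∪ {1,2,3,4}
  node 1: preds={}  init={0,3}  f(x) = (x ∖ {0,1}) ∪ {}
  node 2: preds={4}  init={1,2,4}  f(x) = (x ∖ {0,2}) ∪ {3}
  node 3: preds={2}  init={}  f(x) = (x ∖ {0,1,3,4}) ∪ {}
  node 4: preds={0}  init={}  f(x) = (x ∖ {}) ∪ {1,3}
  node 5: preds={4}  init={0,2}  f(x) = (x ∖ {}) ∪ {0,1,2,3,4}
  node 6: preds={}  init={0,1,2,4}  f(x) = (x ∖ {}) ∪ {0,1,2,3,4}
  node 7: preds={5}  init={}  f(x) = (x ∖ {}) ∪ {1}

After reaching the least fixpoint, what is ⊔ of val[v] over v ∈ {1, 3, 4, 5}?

{0,1,2,3,4}

Iteration log — 10 steps:
  step 1. node 0  ⊔preds={1,2,4}  new={1,2,3,4}  old={}  +wl: 
  step 2. node 1  ⊔preds={}  new={0,3}  stable
  step 3. node 2  ⊔preds={}  new={1,2,3,4}  old={1,2,4}  +wl: 0
  step 4. node 3  ⊔preds={1,2,3,4}  new={2}  old={}  +wl: 
  step 5. node 4  ⊔preds={1,2,3,4}  new={1,2,3,4}  old={}  +wl: 2
  step 6. node 5  ⊔preds={1,2,3,4}  new={0,1,2,3,4}  old={0,2}  +wl: 
  step 7. node 6  ⊔preds={}  new={0,1,2,3,4}  old={0,1,2,4}  +wl: 
  step 8. node 7  ⊔preds={0,1,2,3,4}  new={0,1,2,3,4}  old={}  +wl: 
  step 9. node 0  ⊔preds={1,2,3,4}  new={1,2,3,4}  stable
  step 10. node 2  ⊔preds={1,2,3,4}  new={1,2,3,4}  stable

Least fixpoint reached:
  node 0: {1,2,3,4}
  node 1: {0,3}
  node 2: {1,2,3,4}
  node 3: {2}
  node 4: {1,2,3,4}
  node 5: {0,1,2,3,4}
  node 6: {0,1,2,3,4}
  node 7: {0,1,2,3,4}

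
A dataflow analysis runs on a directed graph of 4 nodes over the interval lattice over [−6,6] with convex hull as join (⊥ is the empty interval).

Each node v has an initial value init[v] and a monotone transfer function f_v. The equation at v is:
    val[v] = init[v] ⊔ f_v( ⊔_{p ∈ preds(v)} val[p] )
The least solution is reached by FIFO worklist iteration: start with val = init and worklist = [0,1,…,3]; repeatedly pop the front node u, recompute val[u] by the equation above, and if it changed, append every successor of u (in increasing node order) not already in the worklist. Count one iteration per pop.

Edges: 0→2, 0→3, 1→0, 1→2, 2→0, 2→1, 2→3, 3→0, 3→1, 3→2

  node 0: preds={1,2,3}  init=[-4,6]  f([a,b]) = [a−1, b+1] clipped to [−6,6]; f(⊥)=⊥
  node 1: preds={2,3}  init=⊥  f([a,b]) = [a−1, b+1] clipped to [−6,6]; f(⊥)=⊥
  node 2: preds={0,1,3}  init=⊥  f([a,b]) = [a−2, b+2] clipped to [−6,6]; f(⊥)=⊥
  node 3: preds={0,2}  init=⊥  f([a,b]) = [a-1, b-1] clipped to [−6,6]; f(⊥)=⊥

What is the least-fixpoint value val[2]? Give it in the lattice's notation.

[-6,6]

Trace (9 dequeues):
  [1] u=0 | in ⊥ | out [-4,6] | ==
  [2] u=1 | in ⊥ | out ⊥ | ==
  [3] u=2 | in [-4,6] | out [-6,6] | prev ⊥ | push {0,1}
  [4] u=3 | in [-6,6] | out [-6,5] | prev ⊥ | push {2}
  [5] u=0 | in [-6,6] | out [-6,6] | prev [-4,6] | push {3}
  [6] u=1 | in [-6,6] | out [-6,6] | prev ⊥ | push {0}
  [7] u=2 | in [-6,6] | out [-6,6] | ==
  [8] u=3 | in [-6,6] | out [-6,5] | ==
  [9] u=0 | in [-6,6] | out [-6,6] | ==

Converged values:
  [0] [-6,6]
  [1] [-6,6]
  [2] [-6,6]
  [3] [-6,5]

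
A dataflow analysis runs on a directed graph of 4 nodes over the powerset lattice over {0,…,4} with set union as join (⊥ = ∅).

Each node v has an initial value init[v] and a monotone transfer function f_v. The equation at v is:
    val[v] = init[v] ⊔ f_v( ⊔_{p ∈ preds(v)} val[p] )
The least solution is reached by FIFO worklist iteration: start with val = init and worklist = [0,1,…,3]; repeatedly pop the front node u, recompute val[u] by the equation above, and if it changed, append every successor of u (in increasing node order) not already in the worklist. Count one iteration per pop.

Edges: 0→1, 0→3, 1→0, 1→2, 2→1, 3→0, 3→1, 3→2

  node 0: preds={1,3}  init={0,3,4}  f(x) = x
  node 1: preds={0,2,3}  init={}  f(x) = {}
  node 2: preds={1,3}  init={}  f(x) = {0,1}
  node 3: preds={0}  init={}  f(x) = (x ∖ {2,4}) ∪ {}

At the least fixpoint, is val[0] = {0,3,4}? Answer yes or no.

Trace (7 dequeues):
  [1] u=0 | in {} | out {0,3,4} | ==
  [2] u=1 | in {0,3,4} | out {} | ==
  [3] u=2 | in {} | out {0,1} | prev {} | push {1}
  [4] u=3 | in {0,3,4} | out {0,3} | prev {} | push {0,2}
  [5] u=1 | in {0,1,3,4} | out {} | ==
  [6] u=0 | in {0,3} | out {0,3,4} | ==
  [7] u=2 | in {0,3} | out {0,1} | ==

Converged values:
  [0] {0,3,4}
  [1] {}
  [2] {0,1}
  [3] {0,3}

yes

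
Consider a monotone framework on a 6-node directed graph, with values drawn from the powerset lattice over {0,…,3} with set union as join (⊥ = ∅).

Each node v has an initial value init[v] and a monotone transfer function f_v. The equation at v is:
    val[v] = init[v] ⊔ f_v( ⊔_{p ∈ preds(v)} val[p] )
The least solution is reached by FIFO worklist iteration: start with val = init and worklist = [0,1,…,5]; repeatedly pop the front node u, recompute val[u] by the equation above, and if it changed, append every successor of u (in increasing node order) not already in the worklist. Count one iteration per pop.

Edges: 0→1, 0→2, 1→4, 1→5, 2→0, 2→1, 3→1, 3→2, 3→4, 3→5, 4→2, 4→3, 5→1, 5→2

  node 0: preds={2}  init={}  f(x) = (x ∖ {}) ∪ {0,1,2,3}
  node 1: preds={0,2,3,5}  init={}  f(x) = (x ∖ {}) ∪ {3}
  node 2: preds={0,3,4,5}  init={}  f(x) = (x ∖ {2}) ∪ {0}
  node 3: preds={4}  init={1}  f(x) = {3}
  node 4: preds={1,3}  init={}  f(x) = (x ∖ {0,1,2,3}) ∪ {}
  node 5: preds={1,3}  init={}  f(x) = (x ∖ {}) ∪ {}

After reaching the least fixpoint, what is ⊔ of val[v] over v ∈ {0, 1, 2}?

{0,1,2,3}

Iteration log — 9 steps:
  step 1. node 0  ⊔preds={}  new={0,1,2,3}  old={}  +wl: 
  step 2. node 1  ⊔preds={0,1,2,3}  new={0,1,2,3}  old={}  +wl: 
  step 3. node 2  ⊔preds={0,1,2,3}  new={0,1,3}  old={}  +wl: 0,1
  step 4. node 3  ⊔preds={}  new={1,3}  old={1}  +wl: 2
  step 5. node 4  ⊔preds={0,1,2,3}  new={}  stable
  step 6. node 5  ⊔preds={0,1,2,3}  new={0,1,2,3}  old={}  +wl: 
  step 7. node 0  ⊔preds={0,1,3}  new={0,1,2,3}  stable
  step 8. node 1  ⊔preds={0,1,2,3}  new={0,1,2,3}  stable
  step 9. node 2  ⊔preds={0,1,2,3}  new={0,1,3}  stable

Least fixpoint reached:
  node 0: {0,1,2,3}
  node 1: {0,1,2,3}
  node 2: {0,1,3}
  node 3: {1,3}
  node 4: {}
  node 5: {0,1,2,3}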